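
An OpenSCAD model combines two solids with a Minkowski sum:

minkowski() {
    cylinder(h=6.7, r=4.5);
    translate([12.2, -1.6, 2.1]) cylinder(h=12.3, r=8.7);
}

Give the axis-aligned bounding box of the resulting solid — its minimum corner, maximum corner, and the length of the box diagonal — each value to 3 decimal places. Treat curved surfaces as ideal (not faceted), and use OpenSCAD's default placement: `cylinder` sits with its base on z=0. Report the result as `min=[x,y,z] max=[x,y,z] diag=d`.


min=[-1.000,-14.800,2.100] max=[25.400,11.600,21.100] diag=41.892

A = translate([12.2, -1.6, 2.1]) cylinder(h=12.3, r=8.7) → bbox [3.5,-10.3,2.1] .. [20.9,7.1,14.4]
B = cylinder(h=6.7, r=4.5) → bbox [-4.5,-4.5,0] .. [4.5,4.5,6.7]
lo = A.lo+B.lo = [3.5-4.5, -10.3-4.5, 2.1+0] = [-1.000,-14.800,2.100]
hi = A.hi+B.hi = [20.9+4.5, 7.1+4.5, 14.4+6.7] = [25.400,11.600,21.100]
diag = √(26.4²+26.4²+19²) = √1754.92 = 41.892


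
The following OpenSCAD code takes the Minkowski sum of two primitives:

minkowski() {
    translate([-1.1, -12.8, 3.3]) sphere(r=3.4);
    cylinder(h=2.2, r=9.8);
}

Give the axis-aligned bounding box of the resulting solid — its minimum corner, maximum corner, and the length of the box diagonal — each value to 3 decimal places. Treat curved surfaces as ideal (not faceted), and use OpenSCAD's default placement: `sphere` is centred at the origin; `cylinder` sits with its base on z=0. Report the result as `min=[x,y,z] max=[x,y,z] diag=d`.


A = translate([-1.1, -12.8, 3.3]) sphere(r=3.4) → bbox [-4.5,-16.2,-0.1] .. [2.3,-9.4,6.7]
B = cylinder(h=2.2, r=9.8) → bbox [-9.8,-9.8,0] .. [9.8,9.8,2.2]
lo = A.lo+B.lo = [-4.5-9.8, -16.2-9.8, -0.1+0] = [-14.300,-26.000,-0.100]
hi = A.hi+B.hi = [2.3+9.8, -9.4+9.8, 6.7+2.2] = [12.100,0.400,8.900]
diag = √(26.4²+26.4²+9²) = √1474.92 = 38.405

min=[-14.300,-26.000,-0.100] max=[12.100,0.400,8.900] diag=38.405


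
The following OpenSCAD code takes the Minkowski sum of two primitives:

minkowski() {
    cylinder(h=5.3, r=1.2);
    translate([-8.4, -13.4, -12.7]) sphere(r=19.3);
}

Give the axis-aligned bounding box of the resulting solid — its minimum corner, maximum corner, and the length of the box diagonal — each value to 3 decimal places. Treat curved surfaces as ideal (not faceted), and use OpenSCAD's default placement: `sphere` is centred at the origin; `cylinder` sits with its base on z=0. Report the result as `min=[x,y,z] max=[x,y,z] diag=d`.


A = translate([-8.4, -13.4, -12.7]) sphere(r=19.3) → bbox [-27.7,-32.7,-32] .. [10.9,5.9,6.6]
B = cylinder(h=5.3, r=1.2) → bbox [-1.2,-1.2,0] .. [1.2,1.2,5.3]
lo = A.lo+B.lo = [-27.7-1.2, -32.7-1.2, -32+0] = [-28.900,-33.900,-32.000]
hi = A.hi+B.hi = [10.9+1.2, 5.9+1.2, 6.6+5.3] = [12.100,7.100,11.900]
diag = √(41²+41²+43.9²) = √5289.21 = 72.727

min=[-28.900,-33.900,-32.000] max=[12.100,7.100,11.900] diag=72.727


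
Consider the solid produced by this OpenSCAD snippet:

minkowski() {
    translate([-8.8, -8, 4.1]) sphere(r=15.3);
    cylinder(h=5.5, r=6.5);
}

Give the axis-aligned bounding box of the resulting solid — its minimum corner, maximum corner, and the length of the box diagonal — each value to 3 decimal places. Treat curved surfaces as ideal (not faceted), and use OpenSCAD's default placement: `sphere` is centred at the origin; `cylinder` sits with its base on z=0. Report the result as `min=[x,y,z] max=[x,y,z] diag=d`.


A = translate([-8.8, -8, 4.1]) sphere(r=15.3) → bbox [-24.1,-23.3,-11.2] .. [6.5,7.3,19.4]
B = cylinder(h=5.5, r=6.5) → bbox [-6.5,-6.5,0] .. [6.5,6.5,5.5]
lo = A.lo+B.lo = [-24.1-6.5, -23.3-6.5, -11.2+0] = [-30.600,-29.800,-11.200]
hi = A.hi+B.hi = [6.5+6.5, 7.3+6.5, 19.4+5.5] = [13.000,13.800,24.900]
diag = √(43.6²+43.6²+36.1²) = √5105.13 = 71.450

min=[-30.600,-29.800,-11.200] max=[13.000,13.800,24.900] diag=71.450


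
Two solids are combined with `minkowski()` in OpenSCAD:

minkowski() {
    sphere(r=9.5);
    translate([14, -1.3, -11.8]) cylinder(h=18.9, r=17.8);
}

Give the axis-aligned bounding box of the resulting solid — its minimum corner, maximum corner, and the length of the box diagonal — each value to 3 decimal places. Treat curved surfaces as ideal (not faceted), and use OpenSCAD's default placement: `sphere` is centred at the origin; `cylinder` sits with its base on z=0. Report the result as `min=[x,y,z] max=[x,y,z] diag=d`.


A = translate([14, -1.3, -11.8]) cylinder(h=18.9, r=17.8) → bbox [-3.8,-19.1,-11.8] .. [31.8,16.5,7.1]
B = sphere(r=9.5) → bbox [-9.5,-9.5,-9.5] .. [9.5,9.5,9.5]
lo = A.lo+B.lo = [-3.8-9.5, -19.1-9.5, -11.8-9.5] = [-13.300,-28.600,-21.300]
hi = A.hi+B.hi = [31.8+9.5, 16.5+9.5, 7.1+9.5] = [41.300,26.000,16.600]
diag = √(54.6²+54.6²+37.9²) = √7398.73 = 86.016

min=[-13.300,-28.600,-21.300] max=[41.300,26.000,16.600] diag=86.016


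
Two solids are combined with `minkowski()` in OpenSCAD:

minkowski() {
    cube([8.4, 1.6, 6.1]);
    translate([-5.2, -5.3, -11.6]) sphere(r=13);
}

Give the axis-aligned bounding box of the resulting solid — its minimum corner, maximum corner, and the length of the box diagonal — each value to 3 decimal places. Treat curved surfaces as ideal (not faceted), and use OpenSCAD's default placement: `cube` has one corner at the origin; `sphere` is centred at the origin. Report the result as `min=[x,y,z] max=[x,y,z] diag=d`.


A = translate([-5.2, -5.3, -11.6]) sphere(r=13) → bbox [-18.2,-18.3,-24.6] .. [7.8,7.7,1.4]
B = cube([8.4, 1.6, 6.1]) → bbox [0,0,0] .. [8.4,1.6,6.1]
lo = A.lo+B.lo = [-18.2+0, -18.3+0, -24.6+0] = [-18.200,-18.300,-24.600]
hi = A.hi+B.hi = [7.8+8.4, 7.7+1.6, 1.4+6.1] = [16.200,9.300,7.500]
diag = √(34.4²+27.6²+32.1²) = √2975.53 = 54.548

min=[-18.200,-18.300,-24.600] max=[16.200,9.300,7.500] diag=54.548


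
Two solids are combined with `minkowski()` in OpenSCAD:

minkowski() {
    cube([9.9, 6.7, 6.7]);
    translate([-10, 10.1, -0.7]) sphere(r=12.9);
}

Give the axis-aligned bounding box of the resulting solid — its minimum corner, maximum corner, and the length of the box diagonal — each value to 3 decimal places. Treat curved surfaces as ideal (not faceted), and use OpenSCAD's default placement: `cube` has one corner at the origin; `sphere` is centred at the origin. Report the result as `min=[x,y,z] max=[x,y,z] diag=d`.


min=[-22.900,-2.800,-13.600] max=[12.800,29.700,18.900] diag=58.198

A = translate([-10, 10.1, -0.7]) sphere(r=12.9) → bbox [-22.9,-2.8,-13.6] .. [2.9,23,12.2]
B = cube([9.9, 6.7, 6.7]) → bbox [0,0,0] .. [9.9,6.7,6.7]
lo = A.lo+B.lo = [-22.9+0, -2.8+0, -13.6+0] = [-22.900,-2.800,-13.600]
hi = A.hi+B.hi = [2.9+9.9, 23+6.7, 12.2+6.7] = [12.800,29.700,18.900]
diag = √(35.7²+32.5²+32.5²) = √3386.99 = 58.198


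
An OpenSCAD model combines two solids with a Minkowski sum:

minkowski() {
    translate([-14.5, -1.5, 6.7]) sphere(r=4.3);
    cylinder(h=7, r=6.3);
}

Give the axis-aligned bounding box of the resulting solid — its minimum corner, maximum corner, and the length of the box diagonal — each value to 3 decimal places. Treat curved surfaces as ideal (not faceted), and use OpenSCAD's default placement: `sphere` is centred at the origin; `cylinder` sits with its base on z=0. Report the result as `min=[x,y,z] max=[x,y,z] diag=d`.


A = translate([-14.5, -1.5, 6.7]) sphere(r=4.3) → bbox [-18.8,-5.8,2.4] .. [-10.2,2.8,11]
B = cylinder(h=7, r=6.3) → bbox [-6.3,-6.3,0] .. [6.3,6.3,7]
lo = A.lo+B.lo = [-18.8-6.3, -5.8-6.3, 2.4+0] = [-25.100,-12.100,2.400]
hi = A.hi+B.hi = [-10.2+6.3, 2.8+6.3, 11+7] = [-3.900,9.100,18.000]
diag = √(21.2²+21.2²+15.6²) = √1142.24 = 33.797

min=[-25.100,-12.100,2.400] max=[-3.900,9.100,18.000] diag=33.797


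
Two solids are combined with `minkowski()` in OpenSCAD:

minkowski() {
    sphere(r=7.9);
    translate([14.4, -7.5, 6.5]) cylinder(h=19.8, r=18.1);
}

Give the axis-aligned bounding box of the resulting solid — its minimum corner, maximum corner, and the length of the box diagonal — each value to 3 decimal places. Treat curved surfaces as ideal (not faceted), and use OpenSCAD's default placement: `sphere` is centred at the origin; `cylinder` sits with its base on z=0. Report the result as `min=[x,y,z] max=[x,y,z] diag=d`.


min=[-11.600,-33.500,-1.400] max=[40.400,18.500,34.200] diag=81.703

A = translate([14.4, -7.5, 6.5]) cylinder(h=19.8, r=18.1) → bbox [-3.7,-25.6,6.5] .. [32.5,10.6,26.3]
B = sphere(r=7.9) → bbox [-7.9,-7.9,-7.9] .. [7.9,7.9,7.9]
lo = A.lo+B.lo = [-3.7-7.9, -25.6-7.9, 6.5-7.9] = [-11.600,-33.500,-1.400]
hi = A.hi+B.hi = [32.5+7.9, 10.6+7.9, 26.3+7.9] = [40.400,18.500,34.200]
diag = √(52²+52²+35.6²) = √6675.36 = 81.703


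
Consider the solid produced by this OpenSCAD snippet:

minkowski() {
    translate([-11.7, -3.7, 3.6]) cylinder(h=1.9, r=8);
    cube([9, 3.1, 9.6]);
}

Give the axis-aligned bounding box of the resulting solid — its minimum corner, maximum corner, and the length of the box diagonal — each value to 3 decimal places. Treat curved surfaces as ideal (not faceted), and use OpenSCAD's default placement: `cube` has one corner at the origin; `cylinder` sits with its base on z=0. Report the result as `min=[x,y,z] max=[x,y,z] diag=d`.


A = translate([-11.7, -3.7, 3.6]) cylinder(h=1.9, r=8) → bbox [-19.7,-11.7,3.6] .. [-3.7,4.3,5.5]
B = cube([9, 3.1, 9.6]) → bbox [0,0,0] .. [9,3.1,9.6]
lo = A.lo+B.lo = [-19.7+0, -11.7+0, 3.6+0] = [-19.700,-11.700,3.600]
hi = A.hi+B.hi = [-3.7+9, 4.3+3.1, 5.5+9.6] = [5.300,7.400,15.100]
diag = √(25²+19.1²+11.5²) = √1122.06 = 33.497

min=[-19.700,-11.700,3.600] max=[5.300,7.400,15.100] diag=33.497


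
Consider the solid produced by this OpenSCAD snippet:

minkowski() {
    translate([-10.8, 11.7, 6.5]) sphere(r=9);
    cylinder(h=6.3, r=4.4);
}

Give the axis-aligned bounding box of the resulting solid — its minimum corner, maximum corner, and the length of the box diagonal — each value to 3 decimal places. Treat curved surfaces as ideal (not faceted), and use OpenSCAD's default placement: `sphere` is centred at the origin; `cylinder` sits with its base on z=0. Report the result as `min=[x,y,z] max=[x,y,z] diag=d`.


A = translate([-10.8, 11.7, 6.5]) sphere(r=9) → bbox [-19.8,2.7,-2.5] .. [-1.8,20.7,15.5]
B = cylinder(h=6.3, r=4.4) → bbox [-4.4,-4.4,0] .. [4.4,4.4,6.3]
lo = A.lo+B.lo = [-19.8-4.4, 2.7-4.4, -2.5+0] = [-24.200,-1.700,-2.500]
hi = A.hi+B.hi = [-1.8+4.4, 20.7+4.4, 15.5+6.3] = [2.600,25.100,21.800]
diag = √(26.8²+26.8²+24.3²) = √2026.97 = 45.022

min=[-24.200,-1.700,-2.500] max=[2.600,25.100,21.800] diag=45.022


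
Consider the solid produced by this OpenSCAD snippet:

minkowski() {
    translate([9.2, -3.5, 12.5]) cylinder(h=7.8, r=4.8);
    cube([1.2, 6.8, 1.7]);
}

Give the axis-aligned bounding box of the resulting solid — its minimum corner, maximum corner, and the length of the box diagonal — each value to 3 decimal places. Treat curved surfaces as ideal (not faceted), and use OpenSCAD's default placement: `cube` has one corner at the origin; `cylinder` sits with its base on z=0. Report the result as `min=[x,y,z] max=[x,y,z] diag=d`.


A = translate([9.2, -3.5, 12.5]) cylinder(h=7.8, r=4.8) → bbox [4.4,-8.3,12.5] .. [14,1.3,20.3]
B = cube([1.2, 6.8, 1.7]) → bbox [0,0,0] .. [1.2,6.8,1.7]
lo = A.lo+B.lo = [4.4+0, -8.3+0, 12.5+0] = [4.400,-8.300,12.500]
hi = A.hi+B.hi = [14+1.2, 1.3+6.8, 20.3+1.7] = [15.200,8.100,22.000]
diag = √(10.8²+16.4²+9.5²) = √475.85 = 21.814

min=[4.400,-8.300,12.500] max=[15.200,8.100,22.000] diag=21.814


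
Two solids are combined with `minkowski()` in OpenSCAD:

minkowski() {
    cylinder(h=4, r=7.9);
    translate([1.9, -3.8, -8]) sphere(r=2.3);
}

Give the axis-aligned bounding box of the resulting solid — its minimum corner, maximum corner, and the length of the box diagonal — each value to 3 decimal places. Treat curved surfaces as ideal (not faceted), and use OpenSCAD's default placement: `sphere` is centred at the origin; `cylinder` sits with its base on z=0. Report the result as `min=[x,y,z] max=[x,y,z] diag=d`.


min=[-8.300,-14.000,-10.300] max=[12.100,6.400,-1.700] diag=30.104

A = translate([1.9, -3.8, -8]) sphere(r=2.3) → bbox [-0.4,-6.1,-10.3] .. [4.2,-1.5,-5.7]
B = cylinder(h=4, r=7.9) → bbox [-7.9,-7.9,0] .. [7.9,7.9,4]
lo = A.lo+B.lo = [-0.4-7.9, -6.1-7.9, -10.3+0] = [-8.300,-14.000,-10.300]
hi = A.hi+B.hi = [4.2+7.9, -1.5+7.9, -5.7+4] = [12.100,6.400,-1.700]
diag = √(20.4²+20.4²+8.6²) = √906.28 = 30.104


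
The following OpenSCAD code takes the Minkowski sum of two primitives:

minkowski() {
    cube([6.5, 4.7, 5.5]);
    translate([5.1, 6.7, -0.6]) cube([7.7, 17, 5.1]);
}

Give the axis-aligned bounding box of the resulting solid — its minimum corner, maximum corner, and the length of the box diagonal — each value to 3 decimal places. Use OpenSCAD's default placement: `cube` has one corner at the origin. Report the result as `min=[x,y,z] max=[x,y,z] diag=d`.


A = translate([5.1, 6.7, -0.6]) cube([7.7, 17, 5.1]) → bbox [5.1,6.7,-0.6] .. [12.8,23.7,4.5]
B = cube([6.5, 4.7, 5.5]) → bbox [0,0,0] .. [6.5,4.7,5.5]
lo = A.lo+B.lo = [5.1+0, 6.7+0, -0.6+0] = [5.100,6.700,-0.600]
hi = A.hi+B.hi = [12.8+6.5, 23.7+4.7, 4.5+5.5] = [19.300,28.400,10.000]
diag = √(14.2²+21.7²+10.6²) = √784.89 = 28.016

min=[5.100,6.700,-0.600] max=[19.300,28.400,10.000] diag=28.016


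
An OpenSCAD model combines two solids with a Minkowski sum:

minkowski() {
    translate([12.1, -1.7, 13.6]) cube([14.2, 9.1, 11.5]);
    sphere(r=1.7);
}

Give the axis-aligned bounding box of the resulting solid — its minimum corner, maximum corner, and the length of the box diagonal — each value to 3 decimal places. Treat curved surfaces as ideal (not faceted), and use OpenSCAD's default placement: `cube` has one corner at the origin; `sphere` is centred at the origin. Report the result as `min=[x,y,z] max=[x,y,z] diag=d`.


A = translate([12.1, -1.7, 13.6]) cube([14.2, 9.1, 11.5]) → bbox [12.1,-1.7,13.6] .. [26.3,7.4,25.1]
B = sphere(r=1.7) → bbox [-1.7,-1.7,-1.7] .. [1.7,1.7,1.7]
lo = A.lo+B.lo = [12.1-1.7, -1.7-1.7, 13.6-1.7] = [10.400,-3.400,11.900]
hi = A.hi+B.hi = [26.3+1.7, 7.4+1.7, 25.1+1.7] = [28.000,9.100,26.800]
diag = √(17.6²+12.5²+14.9²) = √688.02 = 26.230

min=[10.400,-3.400,11.900] max=[28.000,9.100,26.800] diag=26.230


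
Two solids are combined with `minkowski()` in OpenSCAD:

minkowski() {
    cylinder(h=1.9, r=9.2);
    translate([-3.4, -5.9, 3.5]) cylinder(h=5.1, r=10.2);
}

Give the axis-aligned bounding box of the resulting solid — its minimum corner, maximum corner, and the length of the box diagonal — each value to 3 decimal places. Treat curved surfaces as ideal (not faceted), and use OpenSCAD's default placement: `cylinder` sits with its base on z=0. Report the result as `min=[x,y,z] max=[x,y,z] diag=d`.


A = translate([-3.4, -5.9, 3.5]) cylinder(h=5.1, r=10.2) → bbox [-13.6,-16.1,3.5] .. [6.8,4.3,8.6]
B = cylinder(h=1.9, r=9.2) → bbox [-9.2,-9.2,0] .. [9.2,9.2,1.9]
lo = A.lo+B.lo = [-13.6-9.2, -16.1-9.2, 3.5+0] = [-22.800,-25.300,3.500]
hi = A.hi+B.hi = [6.8+9.2, 4.3+9.2, 8.6+1.9] = [16.000,13.500,10.500]
diag = √(38.8²+38.8²+7²) = √3059.88 = 55.316

min=[-22.800,-25.300,3.500] max=[16.000,13.500,10.500] diag=55.316


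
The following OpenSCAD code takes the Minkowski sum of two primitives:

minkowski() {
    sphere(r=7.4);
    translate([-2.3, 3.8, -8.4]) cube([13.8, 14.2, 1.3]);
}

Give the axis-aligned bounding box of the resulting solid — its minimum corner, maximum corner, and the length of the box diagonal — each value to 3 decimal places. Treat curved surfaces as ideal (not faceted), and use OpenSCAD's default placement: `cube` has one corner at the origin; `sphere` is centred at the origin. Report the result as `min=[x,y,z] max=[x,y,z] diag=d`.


min=[-9.700,-3.600,-15.800] max=[18.900,25.400,0.300] diag=43.797

A = translate([-2.3, 3.8, -8.4]) cube([13.8, 14.2, 1.3]) → bbox [-2.3,3.8,-8.4] .. [11.5,18,-7.1]
B = sphere(r=7.4) → bbox [-7.4,-7.4,-7.4] .. [7.4,7.4,7.4]
lo = A.lo+B.lo = [-2.3-7.4, 3.8-7.4, -8.4-7.4] = [-9.700,-3.600,-15.800]
hi = A.hi+B.hi = [11.5+7.4, 18+7.4, -7.1+7.4] = [18.900,25.400,0.300]
diag = √(28.6²+29²+16.1²) = √1918.17 = 43.797


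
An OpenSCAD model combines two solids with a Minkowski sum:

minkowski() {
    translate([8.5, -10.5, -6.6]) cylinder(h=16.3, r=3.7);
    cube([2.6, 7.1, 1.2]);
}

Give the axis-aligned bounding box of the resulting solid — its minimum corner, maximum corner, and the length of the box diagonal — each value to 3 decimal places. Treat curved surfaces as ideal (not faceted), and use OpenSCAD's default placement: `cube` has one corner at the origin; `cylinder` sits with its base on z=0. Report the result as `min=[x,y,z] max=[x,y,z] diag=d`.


min=[4.800,-14.200,-6.600] max=[14.800,0.300,10.900] diag=24.829

A = translate([8.5, -10.5, -6.6]) cylinder(h=16.3, r=3.7) → bbox [4.8,-14.2,-6.6] .. [12.2,-6.8,9.7]
B = cube([2.6, 7.1, 1.2]) → bbox [0,0,0] .. [2.6,7.1,1.2]
lo = A.lo+B.lo = [4.8+0, -14.2+0, -6.6+0] = [4.800,-14.200,-6.600]
hi = A.hi+B.hi = [12.2+2.6, -6.8+7.1, 9.7+1.2] = [14.800,0.300,10.900]
diag = √(10²+14.5²+17.5²) = √616.5 = 24.829


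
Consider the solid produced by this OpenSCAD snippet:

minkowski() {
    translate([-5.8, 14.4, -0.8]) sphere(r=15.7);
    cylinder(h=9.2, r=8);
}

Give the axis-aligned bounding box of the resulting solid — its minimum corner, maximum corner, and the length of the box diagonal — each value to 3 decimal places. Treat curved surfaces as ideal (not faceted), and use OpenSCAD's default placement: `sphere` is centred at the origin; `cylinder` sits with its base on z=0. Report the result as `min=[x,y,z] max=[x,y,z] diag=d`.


A = translate([-5.8, 14.4, -0.8]) sphere(r=15.7) → bbox [-21.5,-1.3,-16.5] .. [9.9,30.1,14.9]
B = cylinder(h=9.2, r=8) → bbox [-8,-8,0] .. [8,8,9.2]
lo = A.lo+B.lo = [-21.5-8, -1.3-8, -16.5+0] = [-29.500,-9.300,-16.500]
hi = A.hi+B.hi = [9.9+8, 30.1+8, 14.9+9.2] = [17.900,38.100,24.100]
diag = √(47.4²+47.4²+40.6²) = √6141.88 = 78.370

min=[-29.500,-9.300,-16.500] max=[17.900,38.100,24.100] diag=78.370


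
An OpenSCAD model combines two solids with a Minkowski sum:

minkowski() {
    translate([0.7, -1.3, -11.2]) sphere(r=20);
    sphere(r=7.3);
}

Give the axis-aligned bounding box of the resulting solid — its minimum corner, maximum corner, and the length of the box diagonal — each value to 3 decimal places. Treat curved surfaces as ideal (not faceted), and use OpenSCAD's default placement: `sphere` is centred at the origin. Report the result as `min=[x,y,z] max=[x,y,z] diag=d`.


min=[-26.600,-28.600,-38.500] max=[28.000,26.000,16.100] diag=94.570

A = translate([0.7, -1.3, -11.2]) sphere(r=20) → bbox [-19.3,-21.3,-31.2] .. [20.7,18.7,8.8]
B = sphere(r=7.3) → bbox [-7.3,-7.3,-7.3] .. [7.3,7.3,7.3]
lo = A.lo+B.lo = [-19.3-7.3, -21.3-7.3, -31.2-7.3] = [-26.600,-28.600,-38.500]
hi = A.hi+B.hi = [20.7+7.3, 18.7+7.3, 8.8+7.3] = [28.000,26.000,16.100]
diag = √(54.6²+54.6²+54.6²) = √8943.48 = 94.570


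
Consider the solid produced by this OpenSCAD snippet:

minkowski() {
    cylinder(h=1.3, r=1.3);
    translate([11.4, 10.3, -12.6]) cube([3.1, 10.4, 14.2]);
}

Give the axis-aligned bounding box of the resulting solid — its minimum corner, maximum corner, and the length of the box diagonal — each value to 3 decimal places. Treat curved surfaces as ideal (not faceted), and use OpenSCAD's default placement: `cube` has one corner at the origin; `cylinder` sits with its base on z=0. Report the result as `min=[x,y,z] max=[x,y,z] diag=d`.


A = translate([11.4, 10.3, -12.6]) cube([3.1, 10.4, 14.2]) → bbox [11.4,10.3,-12.6] .. [14.5,20.7,1.6]
B = cylinder(h=1.3, r=1.3) → bbox [-1.3,-1.3,0] .. [1.3,1.3,1.3]
lo = A.lo+B.lo = [11.4-1.3, 10.3-1.3, -12.6+0] = [10.100,9.000,-12.600]
hi = A.hi+B.hi = [14.5+1.3, 20.7+1.3, 1.6+1.3] = [15.800,22.000,2.900]
diag = √(5.7²+13²+15.5²) = √441.74 = 21.018

min=[10.100,9.000,-12.600] max=[15.800,22.000,2.900] diag=21.018


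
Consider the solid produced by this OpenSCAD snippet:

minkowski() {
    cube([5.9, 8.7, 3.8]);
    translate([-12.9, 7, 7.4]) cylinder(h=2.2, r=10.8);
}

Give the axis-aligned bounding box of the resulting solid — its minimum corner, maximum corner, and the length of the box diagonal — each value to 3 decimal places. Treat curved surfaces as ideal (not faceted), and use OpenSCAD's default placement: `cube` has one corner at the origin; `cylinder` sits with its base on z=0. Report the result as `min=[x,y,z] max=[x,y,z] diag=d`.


A = translate([-12.9, 7, 7.4]) cylinder(h=2.2, r=10.8) → bbox [-23.7,-3.8,7.4] .. [-2.1,17.8,9.6]
B = cube([5.9, 8.7, 3.8]) → bbox [0,0,0] .. [5.9,8.7,3.8]
lo = A.lo+B.lo = [-23.7+0, -3.8+0, 7.4+0] = [-23.700,-3.800,7.400]
hi = A.hi+B.hi = [-2.1+5.9, 17.8+8.7, 9.6+3.8] = [3.800,26.500,13.400]
diag = √(27.5²+30.3²+6²) = √1710.34 = 41.356

min=[-23.700,-3.800,7.400] max=[3.800,26.500,13.400] diag=41.356


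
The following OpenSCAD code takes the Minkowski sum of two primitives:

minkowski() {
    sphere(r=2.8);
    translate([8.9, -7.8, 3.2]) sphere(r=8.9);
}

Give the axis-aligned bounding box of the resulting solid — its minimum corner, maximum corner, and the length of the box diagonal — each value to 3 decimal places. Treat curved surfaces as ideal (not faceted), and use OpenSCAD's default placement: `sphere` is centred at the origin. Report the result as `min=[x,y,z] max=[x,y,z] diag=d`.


A = translate([8.9, -7.8, 3.2]) sphere(r=8.9) → bbox [0,-16.7,-5.7] .. [17.8,1.1,12.1]
B = sphere(r=2.8) → bbox [-2.8,-2.8,-2.8] .. [2.8,2.8,2.8]
lo = A.lo+B.lo = [0-2.8, -16.7-2.8, -5.7-2.8] = [-2.800,-19.500,-8.500]
hi = A.hi+B.hi = [17.8+2.8, 1.1+2.8, 12.1+2.8] = [20.600,3.900,14.900]
diag = √(23.4²+23.4²+23.4²) = √1642.68 = 40.530

min=[-2.800,-19.500,-8.500] max=[20.600,3.900,14.900] diag=40.530


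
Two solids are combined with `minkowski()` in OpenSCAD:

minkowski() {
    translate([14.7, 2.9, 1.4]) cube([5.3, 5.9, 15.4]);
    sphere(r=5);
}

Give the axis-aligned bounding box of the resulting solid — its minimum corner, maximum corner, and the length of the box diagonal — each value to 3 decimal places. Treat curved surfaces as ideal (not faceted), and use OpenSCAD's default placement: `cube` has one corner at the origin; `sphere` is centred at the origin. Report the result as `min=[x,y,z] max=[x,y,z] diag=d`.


min=[9.700,-2.100,-3.600] max=[25.000,13.800,21.800] diag=33.646

A = translate([14.7, 2.9, 1.4]) cube([5.3, 5.9, 15.4]) → bbox [14.7,2.9,1.4] .. [20,8.8,16.8]
B = sphere(r=5) → bbox [-5,-5,-5] .. [5,5,5]
lo = A.lo+B.lo = [14.7-5, 2.9-5, 1.4-5] = [9.700,-2.100,-3.600]
hi = A.hi+B.hi = [20+5, 8.8+5, 16.8+5] = [25.000,13.800,21.800]
diag = √(15.3²+15.9²+25.4²) = √1132.06 = 33.646


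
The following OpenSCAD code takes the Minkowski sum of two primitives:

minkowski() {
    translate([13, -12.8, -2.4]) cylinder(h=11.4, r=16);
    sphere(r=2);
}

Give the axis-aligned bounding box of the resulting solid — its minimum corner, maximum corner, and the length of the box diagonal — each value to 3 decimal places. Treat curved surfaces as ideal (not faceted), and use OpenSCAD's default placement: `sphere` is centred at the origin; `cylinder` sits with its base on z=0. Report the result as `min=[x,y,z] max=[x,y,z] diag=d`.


A = translate([13, -12.8, -2.4]) cylinder(h=11.4, r=16) → bbox [-3,-28.8,-2.4] .. [29,3.2,9]
B = sphere(r=2) → bbox [-2,-2,-2] .. [2,2,2]
lo = A.lo+B.lo = [-3-2, -28.8-2, -2.4-2] = [-5.000,-30.800,-4.400]
hi = A.hi+B.hi = [29+2, 3.2+2, 9+2] = [31.000,5.200,11.000]
diag = √(36²+36²+15.4²) = √2829.16 = 53.190

min=[-5.000,-30.800,-4.400] max=[31.000,5.200,11.000] diag=53.190


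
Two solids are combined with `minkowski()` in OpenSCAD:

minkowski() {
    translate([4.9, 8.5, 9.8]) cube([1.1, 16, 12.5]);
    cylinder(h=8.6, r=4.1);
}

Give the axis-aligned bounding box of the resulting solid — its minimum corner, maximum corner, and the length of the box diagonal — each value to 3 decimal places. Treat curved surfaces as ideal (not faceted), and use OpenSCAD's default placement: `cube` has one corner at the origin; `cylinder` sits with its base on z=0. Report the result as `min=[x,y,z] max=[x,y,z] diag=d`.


min=[0.800,4.400,9.800] max=[10.100,28.600,30.900] diag=33.427

A = translate([4.9, 8.5, 9.8]) cube([1.1, 16, 12.5]) → bbox [4.9,8.5,9.8] .. [6,24.5,22.3]
B = cylinder(h=8.6, r=4.1) → bbox [-4.1,-4.1,0] .. [4.1,4.1,8.6]
lo = A.lo+B.lo = [4.9-4.1, 8.5-4.1, 9.8+0] = [0.800,4.400,9.800]
hi = A.hi+B.hi = [6+4.1, 24.5+4.1, 22.3+8.6] = [10.100,28.600,30.900]
diag = √(9.3²+24.2²+21.1²) = √1117.34 = 33.427


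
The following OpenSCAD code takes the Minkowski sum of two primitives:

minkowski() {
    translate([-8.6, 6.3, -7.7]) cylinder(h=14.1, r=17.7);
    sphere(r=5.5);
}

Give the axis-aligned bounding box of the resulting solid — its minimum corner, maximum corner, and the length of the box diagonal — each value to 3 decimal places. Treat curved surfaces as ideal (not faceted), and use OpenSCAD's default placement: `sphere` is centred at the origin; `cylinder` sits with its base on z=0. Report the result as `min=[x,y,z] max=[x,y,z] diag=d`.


min=[-31.800,-16.900,-13.200] max=[14.600,29.500,11.900] diag=70.256

A = translate([-8.6, 6.3, -7.7]) cylinder(h=14.1, r=17.7) → bbox [-26.3,-11.4,-7.7] .. [9.1,24,6.4]
B = sphere(r=5.5) → bbox [-5.5,-5.5,-5.5] .. [5.5,5.5,5.5]
lo = A.lo+B.lo = [-26.3-5.5, -11.4-5.5, -7.7-5.5] = [-31.800,-16.900,-13.200]
hi = A.hi+B.hi = [9.1+5.5, 24+5.5, 6.4+5.5] = [14.600,29.500,11.900]
diag = √(46.4²+46.4²+25.1²) = √4935.93 = 70.256


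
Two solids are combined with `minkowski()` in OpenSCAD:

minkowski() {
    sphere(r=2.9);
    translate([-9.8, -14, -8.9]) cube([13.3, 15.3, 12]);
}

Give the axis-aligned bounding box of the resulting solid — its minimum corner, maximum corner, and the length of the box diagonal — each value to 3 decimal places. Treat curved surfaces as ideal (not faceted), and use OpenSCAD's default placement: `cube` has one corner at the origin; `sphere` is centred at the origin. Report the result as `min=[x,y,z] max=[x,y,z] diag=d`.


A = translate([-9.8, -14, -8.9]) cube([13.3, 15.3, 12]) → bbox [-9.8,-14,-8.9] .. [3.5,1.3,3.1]
B = sphere(r=2.9) → bbox [-2.9,-2.9,-2.9] .. [2.9,2.9,2.9]
lo = A.lo+B.lo = [-9.8-2.9, -14-2.9, -8.9-2.9] = [-12.700,-16.900,-11.800]
hi = A.hi+B.hi = [3.5+2.9, 1.3+2.9, 3.1+2.9] = [6.400,4.200,6.000]
diag = √(19.1²+21.1²+17.8²) = √1126.86 = 33.569

min=[-12.700,-16.900,-11.800] max=[6.400,4.200,6.000] diag=33.569


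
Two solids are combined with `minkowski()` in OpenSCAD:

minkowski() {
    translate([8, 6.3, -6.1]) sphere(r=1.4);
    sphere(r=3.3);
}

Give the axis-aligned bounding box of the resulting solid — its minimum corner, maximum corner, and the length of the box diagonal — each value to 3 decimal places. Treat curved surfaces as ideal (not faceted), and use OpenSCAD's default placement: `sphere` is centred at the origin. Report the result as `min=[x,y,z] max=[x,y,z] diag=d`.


min=[3.300,1.600,-10.800] max=[12.700,11.000,-1.400] diag=16.281

A = translate([8, 6.3, -6.1]) sphere(r=1.4) → bbox [6.6,4.9,-7.5] .. [9.4,7.7,-4.7]
B = sphere(r=3.3) → bbox [-3.3,-3.3,-3.3] .. [3.3,3.3,3.3]
lo = A.lo+B.lo = [6.6-3.3, 4.9-3.3, -7.5-3.3] = [3.300,1.600,-10.800]
hi = A.hi+B.hi = [9.4+3.3, 7.7+3.3, -4.7+3.3] = [12.700,11.000,-1.400]
diag = √(9.4²+9.4²+9.4²) = √265.08 = 16.281


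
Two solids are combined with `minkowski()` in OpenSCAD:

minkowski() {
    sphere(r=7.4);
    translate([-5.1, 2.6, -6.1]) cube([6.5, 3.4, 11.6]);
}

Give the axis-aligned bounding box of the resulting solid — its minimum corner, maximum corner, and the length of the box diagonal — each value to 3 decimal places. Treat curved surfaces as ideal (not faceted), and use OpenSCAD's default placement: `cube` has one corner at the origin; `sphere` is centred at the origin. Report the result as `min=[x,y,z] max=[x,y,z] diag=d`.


A = translate([-5.1, 2.6, -6.1]) cube([6.5, 3.4, 11.6]) → bbox [-5.1,2.6,-6.1] .. [1.4,6,5.5]
B = sphere(r=7.4) → bbox [-7.4,-7.4,-7.4] .. [7.4,7.4,7.4]
lo = A.lo+B.lo = [-5.1-7.4, 2.6-7.4, -6.1-7.4] = [-12.500,-4.800,-13.500]
hi = A.hi+B.hi = [1.4+7.4, 6+7.4, 5.5+7.4] = [8.800,13.400,12.900]
diag = √(21.3²+18.2²+26.4²) = √1481.89 = 38.495

min=[-12.500,-4.800,-13.500] max=[8.800,13.400,12.900] diag=38.495


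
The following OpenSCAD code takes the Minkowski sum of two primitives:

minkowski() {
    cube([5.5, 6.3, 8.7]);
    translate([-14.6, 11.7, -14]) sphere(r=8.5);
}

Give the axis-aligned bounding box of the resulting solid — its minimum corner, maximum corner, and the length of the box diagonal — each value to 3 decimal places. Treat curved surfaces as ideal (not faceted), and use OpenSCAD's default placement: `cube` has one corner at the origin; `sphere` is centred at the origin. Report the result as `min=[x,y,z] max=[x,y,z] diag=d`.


A = translate([-14.6, 11.7, -14]) sphere(r=8.5) → bbox [-23.1,3.2,-22.5] .. [-6.1,20.2,-5.5]
B = cube([5.5, 6.3, 8.7]) → bbox [0,0,0] .. [5.5,6.3,8.7]
lo = A.lo+B.lo = [-23.1+0, 3.2+0, -22.5+0] = [-23.100,3.200,-22.500]
hi = A.hi+B.hi = [-6.1+5.5, 20.2+6.3, -5.5+8.7] = [-0.600,26.500,3.200]
diag = √(22.5²+23.3²+25.7²) = √1709.63 = 41.348

min=[-23.100,3.200,-22.500] max=[-0.600,26.500,3.200] diag=41.348


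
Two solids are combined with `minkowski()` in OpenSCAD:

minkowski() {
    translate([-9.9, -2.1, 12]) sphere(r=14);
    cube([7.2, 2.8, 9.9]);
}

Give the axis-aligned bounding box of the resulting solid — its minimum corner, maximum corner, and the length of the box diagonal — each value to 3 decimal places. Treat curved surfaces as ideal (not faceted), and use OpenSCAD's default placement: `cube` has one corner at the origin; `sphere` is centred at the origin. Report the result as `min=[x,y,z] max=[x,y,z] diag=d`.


min=[-23.900,-16.100,-2.000] max=[11.300,14.700,35.900] diag=60.200

A = translate([-9.9, -2.1, 12]) sphere(r=14) → bbox [-23.9,-16.1,-2] .. [4.1,11.9,26]
B = cube([7.2, 2.8, 9.9]) → bbox [0,0,0] .. [7.2,2.8,9.9]
lo = A.lo+B.lo = [-23.9+0, -16.1+0, -2+0] = [-23.900,-16.100,-2.000]
hi = A.hi+B.hi = [4.1+7.2, 11.9+2.8, 26+9.9] = [11.300,14.700,35.900]
diag = √(35.2²+30.8²+37.9²) = √3624.09 = 60.200


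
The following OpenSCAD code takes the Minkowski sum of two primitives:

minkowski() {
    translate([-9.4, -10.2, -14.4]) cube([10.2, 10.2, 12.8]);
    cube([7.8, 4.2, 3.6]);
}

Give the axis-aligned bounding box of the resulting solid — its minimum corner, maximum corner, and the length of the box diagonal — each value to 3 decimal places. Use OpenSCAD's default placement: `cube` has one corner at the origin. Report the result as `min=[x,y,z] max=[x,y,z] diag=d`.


A = translate([-9.4, -10.2, -14.4]) cube([10.2, 10.2, 12.8]) → bbox [-9.4,-10.2,-14.4] .. [0.8,0,-1.6]
B = cube([7.8, 4.2, 3.6]) → bbox [0,0,0] .. [7.8,4.2,3.6]
lo = A.lo+B.lo = [-9.4+0, -10.2+0, -14.4+0] = [-9.400,-10.200,-14.400]
hi = A.hi+B.hi = [0.8+7.8, 0+4.2, -1.6+3.6] = [8.600,4.200,2.000]
diag = √(18²+14.4²+16.4²) = √800.32 = 28.290

min=[-9.400,-10.200,-14.400] max=[8.600,4.200,2.000] diag=28.290


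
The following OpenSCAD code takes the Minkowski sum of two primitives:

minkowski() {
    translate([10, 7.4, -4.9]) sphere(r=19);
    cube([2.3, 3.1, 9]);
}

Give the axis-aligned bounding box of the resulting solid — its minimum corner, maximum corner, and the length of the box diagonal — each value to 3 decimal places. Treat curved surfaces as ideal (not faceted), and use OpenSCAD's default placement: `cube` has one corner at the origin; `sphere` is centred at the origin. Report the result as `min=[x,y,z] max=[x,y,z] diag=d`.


A = translate([10, 7.4, -4.9]) sphere(r=19) → bbox [-9,-11.6,-23.9] .. [29,26.4,14.1]
B = cube([2.3, 3.1, 9]) → bbox [0,0,0] .. [2.3,3.1,9]
lo = A.lo+B.lo = [-9+0, -11.6+0, -23.9+0] = [-9.000,-11.600,-23.900]
hi = A.hi+B.hi = [29+2.3, 26.4+3.1, 14.1+9] = [31.300,29.500,23.100]
diag = √(40.3²+41.1²+47²) = √5522.3 = 74.312

min=[-9.000,-11.600,-23.900] max=[31.300,29.500,23.100] diag=74.312


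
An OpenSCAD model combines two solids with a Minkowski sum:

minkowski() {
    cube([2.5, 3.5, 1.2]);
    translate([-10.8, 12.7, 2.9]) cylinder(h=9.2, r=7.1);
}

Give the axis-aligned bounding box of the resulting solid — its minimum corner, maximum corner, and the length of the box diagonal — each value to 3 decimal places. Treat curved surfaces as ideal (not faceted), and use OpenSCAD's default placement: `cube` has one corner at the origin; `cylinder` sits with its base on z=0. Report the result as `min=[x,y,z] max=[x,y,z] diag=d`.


min=[-17.900,5.600,2.900] max=[-1.200,23.300,13.300] diag=26.464

A = translate([-10.8, 12.7, 2.9]) cylinder(h=9.2, r=7.1) → bbox [-17.9,5.6,2.9] .. [-3.7,19.8,12.1]
B = cube([2.5, 3.5, 1.2]) → bbox [0,0,0] .. [2.5,3.5,1.2]
lo = A.lo+B.lo = [-17.9+0, 5.6+0, 2.9+0] = [-17.900,5.600,2.900]
hi = A.hi+B.hi = [-3.7+2.5, 19.8+3.5, 12.1+1.2] = [-1.200,23.300,13.300]
diag = √(16.7²+17.7²+10.4²) = √700.34 = 26.464


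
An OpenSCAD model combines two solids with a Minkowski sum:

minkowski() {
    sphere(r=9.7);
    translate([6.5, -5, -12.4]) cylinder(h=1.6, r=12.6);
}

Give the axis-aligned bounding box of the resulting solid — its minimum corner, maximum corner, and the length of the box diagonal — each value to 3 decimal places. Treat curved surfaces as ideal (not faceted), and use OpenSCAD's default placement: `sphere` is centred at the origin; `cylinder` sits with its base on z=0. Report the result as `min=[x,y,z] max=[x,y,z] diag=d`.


min=[-15.800,-27.300,-22.100] max=[28.800,17.300,-1.100] diag=66.478

A = translate([6.5, -5, -12.4]) cylinder(h=1.6, r=12.6) → bbox [-6.1,-17.6,-12.4] .. [19.1,7.6,-10.8]
B = sphere(r=9.7) → bbox [-9.7,-9.7,-9.7] .. [9.7,9.7,9.7]
lo = A.lo+B.lo = [-6.1-9.7, -17.6-9.7, -12.4-9.7] = [-15.800,-27.300,-22.100]
hi = A.hi+B.hi = [19.1+9.7, 7.6+9.7, -10.8+9.7] = [28.800,17.300,-1.100]
diag = √(44.6²+44.6²+21²) = √4419.32 = 66.478


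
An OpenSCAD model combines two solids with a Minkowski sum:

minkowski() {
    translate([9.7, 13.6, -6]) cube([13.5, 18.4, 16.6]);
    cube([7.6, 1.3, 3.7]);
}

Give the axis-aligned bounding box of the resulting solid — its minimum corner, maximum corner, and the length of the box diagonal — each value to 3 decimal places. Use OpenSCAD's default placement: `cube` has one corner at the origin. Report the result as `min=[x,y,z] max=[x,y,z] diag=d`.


min=[9.700,13.600,-6.000] max=[30.800,33.300,14.300] diag=35.290

A = translate([9.7, 13.6, -6]) cube([13.5, 18.4, 16.6]) → bbox [9.7,13.6,-6] .. [23.2,32,10.6]
B = cube([7.6, 1.3, 3.7]) → bbox [0,0,0] .. [7.6,1.3,3.7]
lo = A.lo+B.lo = [9.7+0, 13.6+0, -6+0] = [9.700,13.600,-6.000]
hi = A.hi+B.hi = [23.2+7.6, 32+1.3, 10.6+3.7] = [30.800,33.300,14.300]
diag = √(21.1²+19.7²+20.3²) = √1245.39 = 35.290


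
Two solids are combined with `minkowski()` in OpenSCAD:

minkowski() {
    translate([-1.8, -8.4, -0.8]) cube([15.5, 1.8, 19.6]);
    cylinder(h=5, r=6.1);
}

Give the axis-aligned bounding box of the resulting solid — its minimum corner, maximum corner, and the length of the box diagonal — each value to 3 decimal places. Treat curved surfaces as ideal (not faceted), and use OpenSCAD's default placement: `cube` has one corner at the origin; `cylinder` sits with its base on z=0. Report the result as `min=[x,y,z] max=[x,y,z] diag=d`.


min=[-7.900,-14.500,-0.800] max=[19.800,-0.500,23.800] diag=39.604

A = translate([-1.8, -8.4, -0.8]) cube([15.5, 1.8, 19.6]) → bbox [-1.8,-8.4,-0.8] .. [13.7,-6.6,18.8]
B = cylinder(h=5, r=6.1) → bbox [-6.1,-6.1,0] .. [6.1,6.1,5]
lo = A.lo+B.lo = [-1.8-6.1, -8.4-6.1, -0.8+0] = [-7.900,-14.500,-0.800]
hi = A.hi+B.hi = [13.7+6.1, -6.6+6.1, 18.8+5] = [19.800,-0.500,23.800]
diag = √(27.7²+14²+24.6²) = √1568.45 = 39.604


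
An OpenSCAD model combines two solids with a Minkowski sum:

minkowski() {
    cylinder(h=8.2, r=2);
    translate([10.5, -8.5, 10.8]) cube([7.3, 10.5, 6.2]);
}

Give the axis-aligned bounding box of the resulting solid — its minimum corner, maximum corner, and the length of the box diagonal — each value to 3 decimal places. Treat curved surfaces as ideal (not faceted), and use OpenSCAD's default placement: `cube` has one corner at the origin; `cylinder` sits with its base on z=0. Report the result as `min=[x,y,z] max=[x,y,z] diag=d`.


min=[8.500,-10.500,10.800] max=[19.800,4.000,25.200] diag=23.352

A = translate([10.5, -8.5, 10.8]) cube([7.3, 10.5, 6.2]) → bbox [10.5,-8.5,10.8] .. [17.8,2,17]
B = cylinder(h=8.2, r=2) → bbox [-2,-2,0] .. [2,2,8.2]
lo = A.lo+B.lo = [10.5-2, -8.5-2, 10.8+0] = [8.500,-10.500,10.800]
hi = A.hi+B.hi = [17.8+2, 2+2, 17+8.2] = [19.800,4.000,25.200]
diag = √(11.3²+14.5²+14.4²) = √545.3 = 23.352


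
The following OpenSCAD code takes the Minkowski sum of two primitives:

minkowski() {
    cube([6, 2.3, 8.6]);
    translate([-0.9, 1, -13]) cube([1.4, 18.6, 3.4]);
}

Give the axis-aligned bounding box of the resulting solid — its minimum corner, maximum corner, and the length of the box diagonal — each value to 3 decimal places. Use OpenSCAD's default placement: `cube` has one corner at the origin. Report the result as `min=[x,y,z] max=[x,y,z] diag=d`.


A = translate([-0.9, 1, -13]) cube([1.4, 18.6, 3.4]) → bbox [-0.9,1,-13] .. [0.5,19.6,-9.6]
B = cube([6, 2.3, 8.6]) → bbox [0,0,0] .. [6,2.3,8.6]
lo = A.lo+B.lo = [-0.9+0, 1+0, -13+0] = [-0.900,1.000,-13.000]
hi = A.hi+B.hi = [0.5+6, 19.6+2.3, -9.6+8.6] = [6.500,21.900,-1.000]
diag = √(7.4²+20.9²+12²) = √635.57 = 25.211

min=[-0.900,1.000,-13.000] max=[6.500,21.900,-1.000] diag=25.211


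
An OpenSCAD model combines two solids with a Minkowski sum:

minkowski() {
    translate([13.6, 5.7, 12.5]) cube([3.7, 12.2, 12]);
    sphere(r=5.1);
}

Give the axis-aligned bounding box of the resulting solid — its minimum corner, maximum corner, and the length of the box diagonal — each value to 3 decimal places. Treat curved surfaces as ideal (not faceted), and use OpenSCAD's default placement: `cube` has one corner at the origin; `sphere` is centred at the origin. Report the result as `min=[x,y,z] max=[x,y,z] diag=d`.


A = translate([13.6, 5.7, 12.5]) cube([3.7, 12.2, 12]) → bbox [13.6,5.7,12.5] .. [17.3,17.9,24.5]
B = sphere(r=5.1) → bbox [-5.1,-5.1,-5.1] .. [5.1,5.1,5.1]
lo = A.lo+B.lo = [13.6-5.1, 5.7-5.1, 12.5-5.1] = [8.500,0.600,7.400]
hi = A.hi+B.hi = [17.3+5.1, 17.9+5.1, 24.5+5.1] = [22.400,23.000,29.600]
diag = √(13.9²+22.4²+22.2²) = √1187.81 = 34.465

min=[8.500,0.600,7.400] max=[22.400,23.000,29.600] diag=34.465


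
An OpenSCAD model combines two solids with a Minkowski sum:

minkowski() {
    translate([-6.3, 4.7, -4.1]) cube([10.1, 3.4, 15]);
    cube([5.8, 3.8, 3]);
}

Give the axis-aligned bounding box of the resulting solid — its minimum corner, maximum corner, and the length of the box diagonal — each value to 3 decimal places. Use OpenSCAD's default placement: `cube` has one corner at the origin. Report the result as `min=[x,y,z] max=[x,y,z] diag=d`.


min=[-6.300,4.700,-4.100] max=[9.600,11.900,13.900] diag=25.073

A = translate([-6.3, 4.7, -4.1]) cube([10.1, 3.4, 15]) → bbox [-6.3,4.7,-4.1] .. [3.8,8.1,10.9]
B = cube([5.8, 3.8, 3]) → bbox [0,0,0] .. [5.8,3.8,3]
lo = A.lo+B.lo = [-6.3+0, 4.7+0, -4.1+0] = [-6.300,4.700,-4.100]
hi = A.hi+B.hi = [3.8+5.8, 8.1+3.8, 10.9+3] = [9.600,11.900,13.900]
diag = √(15.9²+7.2²+18²) = √628.65 = 25.073


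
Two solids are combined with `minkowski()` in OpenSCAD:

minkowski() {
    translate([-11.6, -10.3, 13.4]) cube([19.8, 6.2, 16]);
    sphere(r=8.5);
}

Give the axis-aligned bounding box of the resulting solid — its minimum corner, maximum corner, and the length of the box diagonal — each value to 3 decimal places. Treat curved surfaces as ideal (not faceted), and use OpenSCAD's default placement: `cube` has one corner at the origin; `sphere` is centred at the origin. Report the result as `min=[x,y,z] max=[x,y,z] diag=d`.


min=[-20.100,-18.800,4.900] max=[16.700,4.400,37.900] diag=54.603

A = translate([-11.6, -10.3, 13.4]) cube([19.8, 6.2, 16]) → bbox [-11.6,-10.3,13.4] .. [8.2,-4.1,29.4]
B = sphere(r=8.5) → bbox [-8.5,-8.5,-8.5] .. [8.5,8.5,8.5]
lo = A.lo+B.lo = [-11.6-8.5, -10.3-8.5, 13.4-8.5] = [-20.100,-18.800,4.900]
hi = A.hi+B.hi = [8.2+8.5, -4.1+8.5, 29.4+8.5] = [16.700,4.400,37.900]
diag = √(36.8²+23.2²+33²) = √2981.48 = 54.603
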